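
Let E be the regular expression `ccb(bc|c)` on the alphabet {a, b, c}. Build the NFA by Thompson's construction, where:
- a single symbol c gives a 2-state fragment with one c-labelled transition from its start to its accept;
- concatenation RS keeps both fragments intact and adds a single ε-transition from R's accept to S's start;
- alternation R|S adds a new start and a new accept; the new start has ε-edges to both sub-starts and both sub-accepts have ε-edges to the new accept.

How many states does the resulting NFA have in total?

Bottom-up over the parse tree:
Each of the 6 symbol leaves contributes a 2-state fragment.
  bc → 4 states
  bc|c → 8 states
  ccb(bc|c) → 14 states

14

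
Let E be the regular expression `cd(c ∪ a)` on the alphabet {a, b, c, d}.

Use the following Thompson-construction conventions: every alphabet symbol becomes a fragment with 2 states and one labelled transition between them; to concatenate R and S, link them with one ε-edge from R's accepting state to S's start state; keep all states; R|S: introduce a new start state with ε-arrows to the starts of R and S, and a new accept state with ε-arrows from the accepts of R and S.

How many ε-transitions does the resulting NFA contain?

6

Building bottom-up:
Each of the 4 symbol leaves contributes 0 ε-transitions.
  c ∪ a : 4 ε-transitions
  cd(c ∪ a) : 6 ε-transitions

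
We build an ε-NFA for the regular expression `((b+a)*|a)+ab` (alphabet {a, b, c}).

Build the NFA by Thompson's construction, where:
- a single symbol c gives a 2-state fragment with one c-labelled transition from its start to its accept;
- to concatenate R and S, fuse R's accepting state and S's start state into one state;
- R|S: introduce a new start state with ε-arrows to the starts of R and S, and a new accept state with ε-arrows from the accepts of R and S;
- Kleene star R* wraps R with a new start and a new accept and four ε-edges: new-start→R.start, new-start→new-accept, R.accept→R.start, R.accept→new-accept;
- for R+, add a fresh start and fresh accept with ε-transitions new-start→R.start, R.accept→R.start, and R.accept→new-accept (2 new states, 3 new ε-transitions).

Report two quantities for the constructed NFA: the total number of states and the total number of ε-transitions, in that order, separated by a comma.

15, 14

By structural recursion:
Each of the 5 symbol leaves contributes 2 states and 0 ε-transitions.
  b+ : 4 states, 3 ε-transitions
  b+a : 5 states, 3 ε-transitions
  (b+a)* : 7 states, 7 ε-transitions
  (b+a)*|a : 11 states, 11 ε-transitions
  ((b+a)*|a)+ : 13 states, 14 ε-transitions
  ((b+a)*|a)+ab : 15 states, 14 ε-transitions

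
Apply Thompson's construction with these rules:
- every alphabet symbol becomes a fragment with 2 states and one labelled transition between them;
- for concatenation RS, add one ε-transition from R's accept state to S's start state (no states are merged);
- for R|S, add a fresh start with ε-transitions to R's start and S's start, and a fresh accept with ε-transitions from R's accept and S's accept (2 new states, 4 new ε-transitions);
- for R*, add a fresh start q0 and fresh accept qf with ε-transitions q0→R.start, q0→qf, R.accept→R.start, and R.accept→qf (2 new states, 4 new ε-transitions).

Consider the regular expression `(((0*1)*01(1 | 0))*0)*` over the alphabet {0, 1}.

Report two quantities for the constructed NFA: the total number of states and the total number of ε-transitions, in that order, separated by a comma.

Building bottom-up:
Each of the 7 symbol leaves contributes 2 states and 0 ε-transitions.
  0* → 4 states, 4 ε-transitions
  0*1 → 6 states, 5 ε-transitions
  (0*1)* → 8 states, 9 ε-transitions
  1 | 0 → 6 states, 4 ε-transitions
  (0*1)*01(1 | 0) → 18 states, 16 ε-transitions
  ((0*1)*01(1 | 0))* → 20 states, 20 ε-transitions
  ((0*1)*01(1 | 0))*0 → 22 states, 21 ε-transitions
  (((0*1)*01(1 | 0))*0)* → 24 states, 25 ε-transitions

24, 25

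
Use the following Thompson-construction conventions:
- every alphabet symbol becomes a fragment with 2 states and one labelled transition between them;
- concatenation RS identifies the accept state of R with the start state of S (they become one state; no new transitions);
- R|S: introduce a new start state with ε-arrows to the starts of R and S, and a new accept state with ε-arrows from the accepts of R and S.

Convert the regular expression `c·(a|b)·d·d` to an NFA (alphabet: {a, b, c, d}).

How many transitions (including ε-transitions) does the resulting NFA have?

9

Bottom-up over the parse tree:
Each of the 5 symbol leaves contributes 1 transition (1 symbol, 0 ε).
  a|b → 6 transitions (2 symbol, 4 ε)
  c·(a|b)·d·d → 9 transitions (5 symbol, 4 ε)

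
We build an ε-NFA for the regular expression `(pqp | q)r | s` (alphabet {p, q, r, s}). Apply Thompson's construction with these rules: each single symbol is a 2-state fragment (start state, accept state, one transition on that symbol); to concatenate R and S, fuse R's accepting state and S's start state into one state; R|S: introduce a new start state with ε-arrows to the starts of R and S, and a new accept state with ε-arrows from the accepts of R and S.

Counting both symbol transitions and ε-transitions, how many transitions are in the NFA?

14

Per subexpression:
Each of the 6 symbol leaves contributes 1 transition (1 symbol, 0 ε).
  pqp — 3 transitions (3 symbol, 0 ε)
  pqp | q — 8 transitions (4 symbol, 4 ε)
  (pqp | q)r — 9 transitions (5 symbol, 4 ε)
  (pqp | q)r | s — 14 transitions (6 symbol, 8 ε)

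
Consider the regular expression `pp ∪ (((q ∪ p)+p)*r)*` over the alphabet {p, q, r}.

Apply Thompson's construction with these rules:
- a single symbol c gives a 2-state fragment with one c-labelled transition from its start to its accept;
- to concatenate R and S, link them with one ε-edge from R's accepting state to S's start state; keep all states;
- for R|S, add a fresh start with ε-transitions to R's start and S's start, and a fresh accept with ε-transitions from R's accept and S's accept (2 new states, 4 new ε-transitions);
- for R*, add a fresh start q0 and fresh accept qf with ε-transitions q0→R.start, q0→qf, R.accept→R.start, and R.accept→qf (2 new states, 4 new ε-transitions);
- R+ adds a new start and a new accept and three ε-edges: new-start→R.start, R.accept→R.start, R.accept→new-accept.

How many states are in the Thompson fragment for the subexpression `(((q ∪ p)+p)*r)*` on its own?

Fragment for `(((q ∪ p)+p)*r)*`:
Each of the 4 symbol leaves contributes a 2-state fragment.
  q ∪ p = 6 states
  (q ∪ p)+ = 8 states
  (q ∪ p)+p = 10 states
  ((q ∪ p)+p)* = 12 states
  ((q ∪ p)+p)*r = 14 states
  (((q ∪ p)+p)*r)* = 16 states

16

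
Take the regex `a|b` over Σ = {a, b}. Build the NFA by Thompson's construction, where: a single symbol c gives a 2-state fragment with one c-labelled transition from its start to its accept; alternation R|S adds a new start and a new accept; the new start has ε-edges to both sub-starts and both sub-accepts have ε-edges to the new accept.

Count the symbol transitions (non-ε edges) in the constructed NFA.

2

Per subexpression:
Each of the 2 symbol leaves contributes exactly 1 symbol transition.
  a|b → 2 symbol transitions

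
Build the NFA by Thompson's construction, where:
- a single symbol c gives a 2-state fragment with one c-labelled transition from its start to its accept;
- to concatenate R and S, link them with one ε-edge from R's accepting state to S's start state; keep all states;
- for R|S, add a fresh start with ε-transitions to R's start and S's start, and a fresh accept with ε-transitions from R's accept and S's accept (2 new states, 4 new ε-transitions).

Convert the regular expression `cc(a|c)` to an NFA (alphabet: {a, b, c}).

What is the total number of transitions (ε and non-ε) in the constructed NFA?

10

Bottom-up over the parse tree:
Each of the 4 symbol leaves contributes 1 transition (1 symbol, 0 ε).
  a|c → 6 transitions (2 symbol, 4 ε)
  cc(a|c) → 10 transitions (4 symbol, 6 ε)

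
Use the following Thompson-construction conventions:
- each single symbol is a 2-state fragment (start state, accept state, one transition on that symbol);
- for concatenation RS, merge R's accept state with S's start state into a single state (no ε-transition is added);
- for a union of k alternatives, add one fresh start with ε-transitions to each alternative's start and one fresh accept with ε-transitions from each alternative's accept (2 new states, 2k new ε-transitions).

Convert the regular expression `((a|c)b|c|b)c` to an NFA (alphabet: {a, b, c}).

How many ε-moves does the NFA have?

Building bottom-up:
Each of the 6 symbol leaves contributes 0 ε-transitions.
  a|c → 4 ε-transitions
  (a|c)b → 4 ε-transitions
  (a|c)b|c|b → 10 ε-transitions
  ((a|c)b|c|b)c → 10 ε-transitions

10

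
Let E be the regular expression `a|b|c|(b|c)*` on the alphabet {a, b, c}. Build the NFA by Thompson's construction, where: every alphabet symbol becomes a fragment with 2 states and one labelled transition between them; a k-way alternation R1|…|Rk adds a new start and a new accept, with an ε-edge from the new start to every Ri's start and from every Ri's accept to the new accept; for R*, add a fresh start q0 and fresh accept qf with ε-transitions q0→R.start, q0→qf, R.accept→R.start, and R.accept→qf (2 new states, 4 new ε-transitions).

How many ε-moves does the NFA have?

Per subexpression:
Each of the 5 symbol leaves contributes 0 ε-transitions.
  b|c : 4 ε-transitions
  (b|c)* : 8 ε-transitions
  a|b|c|(b|c)* : 16 ε-transitions

16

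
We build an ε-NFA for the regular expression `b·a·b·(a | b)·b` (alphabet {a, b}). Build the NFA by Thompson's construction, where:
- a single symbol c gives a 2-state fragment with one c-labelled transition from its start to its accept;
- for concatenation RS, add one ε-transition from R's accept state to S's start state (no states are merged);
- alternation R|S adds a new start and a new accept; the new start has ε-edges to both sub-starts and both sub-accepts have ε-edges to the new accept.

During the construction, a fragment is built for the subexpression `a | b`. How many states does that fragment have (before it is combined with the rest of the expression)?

Fragment for `a | b`:
Each of the 2 symbol leaves contributes a 2-state fragment.
  a | b : 6 states

6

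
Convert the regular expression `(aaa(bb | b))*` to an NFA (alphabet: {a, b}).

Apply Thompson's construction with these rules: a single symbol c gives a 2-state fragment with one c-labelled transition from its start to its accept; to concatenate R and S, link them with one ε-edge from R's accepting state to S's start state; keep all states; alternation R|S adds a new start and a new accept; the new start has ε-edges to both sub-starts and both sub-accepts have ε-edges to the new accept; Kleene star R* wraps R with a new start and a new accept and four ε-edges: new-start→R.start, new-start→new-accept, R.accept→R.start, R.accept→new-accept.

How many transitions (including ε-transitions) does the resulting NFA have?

By structural recursion:
Each of the 6 symbol leaves contributes 1 transition (1 symbol, 0 ε).
  bb → 3 transitions (2 symbol, 1 ε)
  bb | b → 8 transitions (3 symbol, 5 ε)
  aaa(bb | b) → 14 transitions (6 symbol, 8 ε)
  (aaa(bb | b))* → 18 transitions (6 symbol, 12 ε)

18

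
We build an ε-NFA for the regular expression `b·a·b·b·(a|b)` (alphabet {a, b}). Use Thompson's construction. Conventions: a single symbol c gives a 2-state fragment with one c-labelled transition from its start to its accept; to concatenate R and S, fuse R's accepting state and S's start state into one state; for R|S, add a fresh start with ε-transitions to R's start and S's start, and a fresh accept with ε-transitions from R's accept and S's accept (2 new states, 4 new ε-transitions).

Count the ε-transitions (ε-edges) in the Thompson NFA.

By structural recursion:
Each of the 6 symbol leaves contributes 0 ε-transitions.
  a|b : 4 ε-transitions
  b·a·b·b·(a|b) : 4 ε-transitions

4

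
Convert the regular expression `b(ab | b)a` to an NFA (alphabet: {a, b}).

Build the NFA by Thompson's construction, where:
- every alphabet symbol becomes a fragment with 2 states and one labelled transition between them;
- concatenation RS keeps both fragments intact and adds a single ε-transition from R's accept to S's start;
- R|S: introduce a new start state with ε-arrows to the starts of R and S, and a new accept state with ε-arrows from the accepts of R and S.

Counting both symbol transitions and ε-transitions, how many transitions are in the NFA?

12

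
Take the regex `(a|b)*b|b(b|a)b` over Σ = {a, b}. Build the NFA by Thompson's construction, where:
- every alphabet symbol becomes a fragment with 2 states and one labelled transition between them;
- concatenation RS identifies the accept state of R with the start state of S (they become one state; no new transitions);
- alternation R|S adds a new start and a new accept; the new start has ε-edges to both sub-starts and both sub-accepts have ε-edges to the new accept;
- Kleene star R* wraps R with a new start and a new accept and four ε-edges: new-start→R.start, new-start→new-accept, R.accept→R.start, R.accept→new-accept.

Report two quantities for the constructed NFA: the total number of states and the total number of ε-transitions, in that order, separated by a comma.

Per subexpression:
Each of the 7 symbol leaves contributes 2 states and 0 ε-transitions.
  a|b — 6 states, 4 ε-transitions
  (a|b)* — 8 states, 8 ε-transitions
  (a|b)*b — 9 states, 8 ε-transitions
  b|a — 6 states, 4 ε-transitions
  b(b|a)b — 8 states, 4 ε-transitions
  (a|b)*b|b(b|a)b — 19 states, 16 ε-transitions

19, 16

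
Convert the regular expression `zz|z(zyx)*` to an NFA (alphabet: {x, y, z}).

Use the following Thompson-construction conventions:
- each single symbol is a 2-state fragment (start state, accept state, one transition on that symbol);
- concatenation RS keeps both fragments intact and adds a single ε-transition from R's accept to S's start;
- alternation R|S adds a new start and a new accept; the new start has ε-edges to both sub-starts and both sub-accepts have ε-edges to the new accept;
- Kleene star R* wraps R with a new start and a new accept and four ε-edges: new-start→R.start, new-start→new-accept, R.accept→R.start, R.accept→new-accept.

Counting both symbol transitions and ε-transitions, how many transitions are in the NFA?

18

By structural recursion:
Each of the 6 symbol leaves contributes 1 transition (1 symbol, 0 ε).
  zz : 3 transitions (2 symbol, 1 ε)
  zyx : 5 transitions (3 symbol, 2 ε)
  (zyx)* : 9 transitions (3 symbol, 6 ε)
  z(zyx)* : 11 transitions (4 symbol, 7 ε)
  zz|z(zyx)* : 18 transitions (6 symbol, 12 ε)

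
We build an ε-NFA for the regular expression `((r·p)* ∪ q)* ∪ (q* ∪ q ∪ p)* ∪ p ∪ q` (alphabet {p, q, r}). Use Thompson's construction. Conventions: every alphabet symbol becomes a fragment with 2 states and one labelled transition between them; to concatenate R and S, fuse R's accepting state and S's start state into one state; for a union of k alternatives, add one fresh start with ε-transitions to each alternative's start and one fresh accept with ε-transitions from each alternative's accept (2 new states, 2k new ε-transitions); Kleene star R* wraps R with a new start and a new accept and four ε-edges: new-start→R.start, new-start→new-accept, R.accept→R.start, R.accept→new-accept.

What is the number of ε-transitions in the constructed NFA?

34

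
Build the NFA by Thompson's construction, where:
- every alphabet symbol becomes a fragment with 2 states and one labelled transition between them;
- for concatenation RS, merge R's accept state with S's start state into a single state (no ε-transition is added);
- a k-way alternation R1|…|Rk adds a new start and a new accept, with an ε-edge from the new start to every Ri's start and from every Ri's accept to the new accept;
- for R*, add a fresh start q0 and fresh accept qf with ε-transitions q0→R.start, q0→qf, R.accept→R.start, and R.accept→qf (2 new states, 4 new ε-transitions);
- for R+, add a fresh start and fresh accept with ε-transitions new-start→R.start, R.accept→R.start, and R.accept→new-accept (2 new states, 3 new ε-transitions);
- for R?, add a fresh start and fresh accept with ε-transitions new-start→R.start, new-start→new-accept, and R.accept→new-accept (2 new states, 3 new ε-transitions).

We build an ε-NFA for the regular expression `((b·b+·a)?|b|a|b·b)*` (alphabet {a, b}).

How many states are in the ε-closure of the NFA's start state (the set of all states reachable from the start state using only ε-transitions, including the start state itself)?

10

Compute the ε-closure size of each fragment's start state recursively; a symbol fragment's start has no outgoing ε-edge, so its closure is just itself (size 1).
  b+ → new start ε-reaches only the body's start; the new accept needs a symbol first: |closure| = 1 + 1 = 2
  b·b+·a → same as the first factor's closure: |closure| = 1
  (b·b+·a)? → new start has ε-edges to the inner start and to the new accept, so |closure| = 2 + 1 = 3
  b·b → |closure| equals the left operand's closure size = 1 (its accept is not ε-reachable, so the closure stops there)
  (b·b+·a)?|b|a|b·b → |closure| = 1 (new start) + (3 + 1 + 1 + 1) + 1 (new accept, since some branch ε-reaches its own accept) = 8
  ((b·b+·a)?|b|a|b·b)* → |closure| = 1 (new start) + 8 (body) + 1 (new accept) = 10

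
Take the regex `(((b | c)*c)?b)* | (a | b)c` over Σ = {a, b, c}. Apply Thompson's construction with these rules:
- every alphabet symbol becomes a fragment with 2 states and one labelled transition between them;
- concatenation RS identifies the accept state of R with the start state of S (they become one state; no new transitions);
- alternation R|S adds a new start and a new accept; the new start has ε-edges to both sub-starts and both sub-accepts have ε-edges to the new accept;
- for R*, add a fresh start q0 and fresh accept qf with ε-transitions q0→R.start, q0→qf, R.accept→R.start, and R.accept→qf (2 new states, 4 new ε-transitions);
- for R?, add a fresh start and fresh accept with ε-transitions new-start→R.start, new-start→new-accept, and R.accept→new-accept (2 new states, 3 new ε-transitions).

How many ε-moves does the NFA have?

23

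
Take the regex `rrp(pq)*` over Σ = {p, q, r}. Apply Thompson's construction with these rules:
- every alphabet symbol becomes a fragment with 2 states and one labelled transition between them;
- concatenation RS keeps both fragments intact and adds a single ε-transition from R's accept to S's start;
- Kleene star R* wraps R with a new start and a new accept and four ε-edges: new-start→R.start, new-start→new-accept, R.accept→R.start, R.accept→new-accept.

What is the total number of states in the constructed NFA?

12

Building bottom-up:
Each of the 5 symbol leaves contributes a 2-state fragment.
  pq → 4 states
  (pq)* → 6 states
  rrp(pq)* → 12 states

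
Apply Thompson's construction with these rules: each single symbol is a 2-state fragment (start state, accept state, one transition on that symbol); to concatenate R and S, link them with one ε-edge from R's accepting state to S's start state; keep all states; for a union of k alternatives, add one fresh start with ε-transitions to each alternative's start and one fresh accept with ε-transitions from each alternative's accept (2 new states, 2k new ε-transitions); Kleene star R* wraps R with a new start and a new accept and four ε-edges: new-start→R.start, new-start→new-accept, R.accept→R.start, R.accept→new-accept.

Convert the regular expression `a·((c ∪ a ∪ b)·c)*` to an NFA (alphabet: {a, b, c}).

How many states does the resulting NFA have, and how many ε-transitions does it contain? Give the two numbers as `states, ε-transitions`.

Building bottom-up:
Each of the 5 symbol leaves contributes 2 states and 0 ε-transitions.
  c ∪ a ∪ b — 8 states, 6 ε-transitions
  (c ∪ a ∪ b)·c — 10 states, 7 ε-transitions
  ((c ∪ a ∪ b)·c)* — 12 states, 11 ε-transitions
  a·((c ∪ a ∪ b)·c)* — 14 states, 12 ε-transitions

14, 12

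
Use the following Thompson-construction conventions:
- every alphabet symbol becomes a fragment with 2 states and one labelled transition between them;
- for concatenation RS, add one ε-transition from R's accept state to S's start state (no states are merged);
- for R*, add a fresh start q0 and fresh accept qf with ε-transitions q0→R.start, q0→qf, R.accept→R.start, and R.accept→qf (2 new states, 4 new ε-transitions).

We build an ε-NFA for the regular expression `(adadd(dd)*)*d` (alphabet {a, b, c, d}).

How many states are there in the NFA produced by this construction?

20

By structural recursion:
Each of the 8 symbol leaves contributes a 2-state fragment.
  dd : 4 states
  (dd)* : 6 states
  adadd(dd)* : 16 states
  (adadd(dd)*)* : 18 states
  (adadd(dd)*)*d : 20 states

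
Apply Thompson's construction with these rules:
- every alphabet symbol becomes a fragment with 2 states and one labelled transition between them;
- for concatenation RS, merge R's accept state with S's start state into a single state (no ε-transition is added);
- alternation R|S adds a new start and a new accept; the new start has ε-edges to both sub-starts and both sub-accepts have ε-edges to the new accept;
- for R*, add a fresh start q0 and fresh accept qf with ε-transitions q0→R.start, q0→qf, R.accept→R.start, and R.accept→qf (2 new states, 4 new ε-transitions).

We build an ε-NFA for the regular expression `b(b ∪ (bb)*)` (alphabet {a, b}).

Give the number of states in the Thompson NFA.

10

Recursing over subexpressions:
Each of the 4 symbol leaves contributes a 2-state fragment.
  bb : 3 states
  (bb)* : 5 states
  b ∪ (bb)* : 9 states
  b(b ∪ (bb)*) : 10 states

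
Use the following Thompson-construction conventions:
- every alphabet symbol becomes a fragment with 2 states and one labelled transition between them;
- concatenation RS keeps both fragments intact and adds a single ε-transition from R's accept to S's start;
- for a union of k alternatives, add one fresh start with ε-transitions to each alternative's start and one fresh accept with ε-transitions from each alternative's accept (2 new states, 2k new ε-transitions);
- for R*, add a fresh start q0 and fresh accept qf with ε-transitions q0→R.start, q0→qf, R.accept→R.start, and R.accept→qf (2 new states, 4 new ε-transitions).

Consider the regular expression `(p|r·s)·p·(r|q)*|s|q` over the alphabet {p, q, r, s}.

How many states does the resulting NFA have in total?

Recursing over subexpressions:
Each of the 8 symbol leaves contributes a 2-state fragment.
  r·s → 4 states
  p|r·s → 8 states
  r|q → 6 states
  (r|q)* → 8 states
  (p|r·s)·p·(r|q)* → 18 states
  (p|r·s)·p·(r|q)*|s|q → 24 states

24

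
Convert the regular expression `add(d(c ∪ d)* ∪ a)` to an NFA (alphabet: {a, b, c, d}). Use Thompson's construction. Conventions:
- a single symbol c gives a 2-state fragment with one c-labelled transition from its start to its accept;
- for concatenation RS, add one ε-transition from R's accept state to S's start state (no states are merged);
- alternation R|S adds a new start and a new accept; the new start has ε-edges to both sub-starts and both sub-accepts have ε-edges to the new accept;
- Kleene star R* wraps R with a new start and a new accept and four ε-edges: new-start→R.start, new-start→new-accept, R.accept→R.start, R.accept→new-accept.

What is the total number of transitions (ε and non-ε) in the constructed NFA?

23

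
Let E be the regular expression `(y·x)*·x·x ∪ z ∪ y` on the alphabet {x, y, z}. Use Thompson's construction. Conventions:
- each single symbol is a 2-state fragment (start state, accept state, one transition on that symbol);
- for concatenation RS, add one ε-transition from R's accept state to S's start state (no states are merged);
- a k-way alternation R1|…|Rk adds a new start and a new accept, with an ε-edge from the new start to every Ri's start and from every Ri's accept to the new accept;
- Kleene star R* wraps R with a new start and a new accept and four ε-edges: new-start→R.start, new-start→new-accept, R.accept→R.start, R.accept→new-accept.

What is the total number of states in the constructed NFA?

16

By structural recursion:
Each of the 6 symbol leaves contributes a 2-state fragment.
  y·x = 4 states
  (y·x)* = 6 states
  (y·x)*·x·x = 10 states
  (y·x)*·x·x ∪ z ∪ y = 16 states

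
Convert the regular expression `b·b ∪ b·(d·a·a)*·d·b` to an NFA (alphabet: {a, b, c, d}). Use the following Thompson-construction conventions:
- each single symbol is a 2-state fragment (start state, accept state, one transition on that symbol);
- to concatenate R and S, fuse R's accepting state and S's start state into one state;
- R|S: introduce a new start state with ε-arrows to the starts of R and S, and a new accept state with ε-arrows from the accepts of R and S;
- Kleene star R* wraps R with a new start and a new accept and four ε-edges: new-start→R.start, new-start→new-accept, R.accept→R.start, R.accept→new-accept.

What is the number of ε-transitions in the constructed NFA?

8

Per subexpression:
Each of the 8 symbol leaves contributes 0 ε-transitions.
  b·b → 0 ε-transitions
  d·a·a → 0 ε-transitions
  (d·a·a)* → 4 ε-transitions
  b·(d·a·a)*·d·b → 4 ε-transitions
  b·b ∪ b·(d·a·a)*·d·b → 8 ε-transitions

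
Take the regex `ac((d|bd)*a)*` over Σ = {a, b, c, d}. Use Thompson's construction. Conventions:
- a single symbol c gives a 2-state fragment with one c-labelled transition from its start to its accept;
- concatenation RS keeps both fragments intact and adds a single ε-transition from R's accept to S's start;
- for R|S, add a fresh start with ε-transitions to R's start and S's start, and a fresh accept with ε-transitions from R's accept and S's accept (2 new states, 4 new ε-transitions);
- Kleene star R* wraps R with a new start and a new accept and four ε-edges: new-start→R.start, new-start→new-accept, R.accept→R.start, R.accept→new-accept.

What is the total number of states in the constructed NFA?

Bottom-up over the parse tree:
Each of the 6 symbol leaves contributes a 2-state fragment.
  bd — 4 states
  d|bd — 8 states
  (d|bd)* — 10 states
  (d|bd)*a — 12 states
  ((d|bd)*a)* — 14 states
  ac((d|bd)*a)* — 18 states

18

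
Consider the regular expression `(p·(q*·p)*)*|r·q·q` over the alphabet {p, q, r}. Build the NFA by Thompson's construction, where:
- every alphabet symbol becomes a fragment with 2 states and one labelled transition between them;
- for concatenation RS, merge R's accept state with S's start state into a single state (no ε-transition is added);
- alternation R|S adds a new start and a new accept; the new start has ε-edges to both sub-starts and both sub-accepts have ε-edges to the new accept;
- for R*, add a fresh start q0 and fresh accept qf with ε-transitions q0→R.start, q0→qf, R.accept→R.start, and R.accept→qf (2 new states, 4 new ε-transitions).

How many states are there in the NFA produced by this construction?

By structural recursion:
Each of the 6 symbol leaves contributes a 2-state fragment.
  q* = 4 states
  q*·p = 5 states
  (q*·p)* = 7 states
  p·(q*·p)* = 8 states
  (p·(q*·p)*)* = 10 states
  r·q·q = 4 states
  (p·(q*·p)*)*|r·q·q = 16 states

16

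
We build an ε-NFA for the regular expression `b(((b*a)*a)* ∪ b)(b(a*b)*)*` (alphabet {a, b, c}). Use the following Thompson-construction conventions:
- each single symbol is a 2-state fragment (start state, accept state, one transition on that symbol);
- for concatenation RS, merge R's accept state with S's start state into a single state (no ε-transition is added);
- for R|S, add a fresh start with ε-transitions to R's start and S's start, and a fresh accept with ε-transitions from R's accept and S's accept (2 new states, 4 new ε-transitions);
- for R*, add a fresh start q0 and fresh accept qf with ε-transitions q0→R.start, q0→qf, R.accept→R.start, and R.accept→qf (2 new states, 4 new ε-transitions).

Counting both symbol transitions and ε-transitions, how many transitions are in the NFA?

Per subexpression:
Each of the 8 symbol leaves contributes 1 transition (1 symbol, 0 ε).
  b* : 5 transitions (1 symbol, 4 ε)
  b*a : 6 transitions (2 symbol, 4 ε)
  (b*a)* : 10 transitions (2 symbol, 8 ε)
  (b*a)*a : 11 transitions (3 symbol, 8 ε)
  ((b*a)*a)* : 15 transitions (3 symbol, 12 ε)
  ((b*a)*a)* ∪ b : 20 transitions (4 symbol, 16 ε)
  a* : 5 transitions (1 symbol, 4 ε)
  a*b : 6 transitions (2 symbol, 4 ε)
  (a*b)* : 10 transitions (2 symbol, 8 ε)
  b(a*b)* : 11 transitions (3 symbol, 8 ε)
  (b(a*b)*)* : 15 transitions (3 symbol, 12 ε)
  b(((b*a)*a)* ∪ b)(b(a*b)*)* : 36 transitions (8 symbol, 28 ε)

36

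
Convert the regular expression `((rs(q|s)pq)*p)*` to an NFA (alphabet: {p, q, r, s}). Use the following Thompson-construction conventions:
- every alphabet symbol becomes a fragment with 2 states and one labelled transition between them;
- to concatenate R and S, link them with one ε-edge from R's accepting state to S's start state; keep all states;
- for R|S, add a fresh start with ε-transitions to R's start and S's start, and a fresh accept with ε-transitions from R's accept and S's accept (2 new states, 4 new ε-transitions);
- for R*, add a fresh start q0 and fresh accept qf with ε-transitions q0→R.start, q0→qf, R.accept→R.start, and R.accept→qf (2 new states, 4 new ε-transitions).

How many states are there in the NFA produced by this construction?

20

Building bottom-up:
Each of the 7 symbol leaves contributes a 2-state fragment.
  q|s : 6 states
  rs(q|s)pq : 14 states
  (rs(q|s)pq)* : 16 states
  (rs(q|s)pq)*p : 18 states
  ((rs(q|s)pq)*p)* : 20 states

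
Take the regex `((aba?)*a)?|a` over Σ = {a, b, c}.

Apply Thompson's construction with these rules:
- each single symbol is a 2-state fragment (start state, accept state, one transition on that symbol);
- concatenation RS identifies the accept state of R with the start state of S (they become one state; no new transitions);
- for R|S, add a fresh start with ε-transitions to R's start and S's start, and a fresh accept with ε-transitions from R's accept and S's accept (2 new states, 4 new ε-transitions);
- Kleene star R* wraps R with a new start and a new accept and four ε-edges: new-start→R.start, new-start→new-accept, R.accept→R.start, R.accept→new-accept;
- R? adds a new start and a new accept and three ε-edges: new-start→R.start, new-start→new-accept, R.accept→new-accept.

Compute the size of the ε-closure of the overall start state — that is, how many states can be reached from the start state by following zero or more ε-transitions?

8

Compute the ε-closure size of each fragment's start state recursively; a symbol fragment's start has no outgoing ε-edge, so its closure is just itself (size 1).
  a? : |ε-closure| = 1 (new start) + 1 (body) + 1 (new accept, via ε) = 3
  aba? : |ε-closure| equals the left operand's closure size = 1 (its accept is not ε-reachable, so the closure stops there)
  (aba?)* : |ε-closure| = 1 (new start) + 1 (body) + 1 (new accept) = 3
  (aba?)*a : |ε-closure| = 3 + (1−1) = 3 (closure spills across the concat boundary because the left factor accepts ε)
  ((aba?)*a)? : new start has ε-edges to the inner start and to the new accept, so |ε-closure| = 2 + 3 = 5
  ((aba?)*a)?|a : |ε-closure| = 1 (new start) + (5 + 1) + 1 (new accept, since some branch ε-reaches its own accept) = 8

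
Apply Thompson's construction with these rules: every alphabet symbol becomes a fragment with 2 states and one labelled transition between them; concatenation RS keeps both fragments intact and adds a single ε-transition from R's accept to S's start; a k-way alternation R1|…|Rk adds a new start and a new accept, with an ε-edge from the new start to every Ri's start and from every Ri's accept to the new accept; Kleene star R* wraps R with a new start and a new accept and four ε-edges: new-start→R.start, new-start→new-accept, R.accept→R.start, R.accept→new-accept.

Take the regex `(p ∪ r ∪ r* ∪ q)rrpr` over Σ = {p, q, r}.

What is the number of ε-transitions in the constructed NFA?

Bottom-up over the parse tree:
Each of the 8 symbol leaves contributes 0 ε-transitions.
  r* = 4 ε-transitions
  p ∪ r ∪ r* ∪ q = 12 ε-transitions
  (p ∪ r ∪ r* ∪ q)rrpr = 16 ε-transitions

16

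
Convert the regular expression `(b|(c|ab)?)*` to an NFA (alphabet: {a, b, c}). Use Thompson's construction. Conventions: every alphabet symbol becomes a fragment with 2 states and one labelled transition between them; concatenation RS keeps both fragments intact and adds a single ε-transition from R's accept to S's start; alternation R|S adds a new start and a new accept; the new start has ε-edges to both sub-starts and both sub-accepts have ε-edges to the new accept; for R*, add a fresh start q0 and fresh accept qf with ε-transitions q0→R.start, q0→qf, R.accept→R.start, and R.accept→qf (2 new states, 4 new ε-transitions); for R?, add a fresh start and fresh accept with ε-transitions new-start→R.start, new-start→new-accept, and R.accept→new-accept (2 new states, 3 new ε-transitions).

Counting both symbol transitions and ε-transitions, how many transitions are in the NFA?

20

By structural recursion:
Each of the 4 symbol leaves contributes 1 transition (1 symbol, 0 ε).
  ab → 3 transitions (2 symbol, 1 ε)
  c|ab → 8 transitions (3 symbol, 5 ε)
  (c|ab)? → 11 transitions (3 symbol, 8 ε)
  b|(c|ab)? → 16 transitions (4 symbol, 12 ε)
  (b|(c|ab)?)* → 20 transitions (4 symbol, 16 ε)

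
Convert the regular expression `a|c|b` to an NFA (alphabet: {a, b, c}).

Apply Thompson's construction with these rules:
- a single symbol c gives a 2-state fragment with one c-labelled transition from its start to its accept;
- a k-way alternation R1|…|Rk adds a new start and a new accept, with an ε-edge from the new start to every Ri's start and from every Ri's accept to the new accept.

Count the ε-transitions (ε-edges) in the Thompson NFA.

6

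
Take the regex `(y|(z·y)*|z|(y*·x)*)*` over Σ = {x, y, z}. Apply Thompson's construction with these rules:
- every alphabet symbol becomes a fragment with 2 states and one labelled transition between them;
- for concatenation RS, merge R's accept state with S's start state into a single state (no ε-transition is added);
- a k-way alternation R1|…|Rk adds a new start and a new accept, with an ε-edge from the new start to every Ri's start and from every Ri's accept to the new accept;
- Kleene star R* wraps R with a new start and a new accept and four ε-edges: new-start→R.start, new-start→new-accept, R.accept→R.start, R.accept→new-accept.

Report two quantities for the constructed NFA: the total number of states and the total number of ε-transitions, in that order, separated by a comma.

20, 24

Recursing over subexpressions:
Each of the 6 symbol leaves contributes 2 states and 0 ε-transitions.
  z·y : 3 states, 0 ε-transitions
  (z·y)* : 5 states, 4 ε-transitions
  y* : 4 states, 4 ε-transitions
  y*·x : 5 states, 4 ε-transitions
  (y*·x)* : 7 states, 8 ε-transitions
  y|(z·y)*|z|(y*·x)* : 18 states, 20 ε-transitions
  (y|(z·y)*|z|(y*·x)*)* : 20 states, 24 ε-transitions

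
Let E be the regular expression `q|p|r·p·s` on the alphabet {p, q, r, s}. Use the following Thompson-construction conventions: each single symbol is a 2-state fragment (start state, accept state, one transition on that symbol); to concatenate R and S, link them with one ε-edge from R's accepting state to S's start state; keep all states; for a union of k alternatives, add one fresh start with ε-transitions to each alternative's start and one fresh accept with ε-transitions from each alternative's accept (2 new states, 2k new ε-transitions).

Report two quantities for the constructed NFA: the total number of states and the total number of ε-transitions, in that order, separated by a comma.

12, 8

Recursing over subexpressions:
Each of the 5 symbol leaves contributes 2 states and 0 ε-transitions.
  r·p·s = 6 states, 2 ε-transitions
  q|p|r·p·s = 12 states, 8 ε-transitions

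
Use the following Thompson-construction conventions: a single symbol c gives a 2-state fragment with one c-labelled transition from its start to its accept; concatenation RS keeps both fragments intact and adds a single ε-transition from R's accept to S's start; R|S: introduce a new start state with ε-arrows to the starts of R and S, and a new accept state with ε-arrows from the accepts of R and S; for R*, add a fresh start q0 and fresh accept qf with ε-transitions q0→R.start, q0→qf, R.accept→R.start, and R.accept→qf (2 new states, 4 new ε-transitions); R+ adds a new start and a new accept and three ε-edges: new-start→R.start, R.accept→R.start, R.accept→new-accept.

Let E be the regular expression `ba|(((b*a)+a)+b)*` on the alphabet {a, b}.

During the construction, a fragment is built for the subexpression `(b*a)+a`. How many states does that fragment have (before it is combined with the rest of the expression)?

Fragment for `(b*a)+a`:
Each of the 3 symbol leaves contributes a 2-state fragment.
  b* : 4 states
  b*a : 6 states
  (b*a)+ : 8 states
  (b*a)+a : 10 states

10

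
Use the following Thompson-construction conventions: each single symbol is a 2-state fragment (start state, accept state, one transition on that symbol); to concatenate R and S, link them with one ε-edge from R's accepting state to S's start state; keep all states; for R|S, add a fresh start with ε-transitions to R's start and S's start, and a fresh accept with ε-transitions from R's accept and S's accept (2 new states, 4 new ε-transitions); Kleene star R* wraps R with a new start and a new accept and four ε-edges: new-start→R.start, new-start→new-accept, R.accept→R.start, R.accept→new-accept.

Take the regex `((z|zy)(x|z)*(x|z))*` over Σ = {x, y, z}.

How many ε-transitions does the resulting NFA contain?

23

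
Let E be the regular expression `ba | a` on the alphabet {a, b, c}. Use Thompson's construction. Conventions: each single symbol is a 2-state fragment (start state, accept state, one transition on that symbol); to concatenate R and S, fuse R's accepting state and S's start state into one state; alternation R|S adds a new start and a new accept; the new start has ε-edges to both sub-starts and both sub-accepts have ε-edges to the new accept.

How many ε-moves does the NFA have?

4

By structural recursion:
Each of the 3 symbol leaves contributes 0 ε-transitions.
  ba : 0 ε-transitions
  ba | a : 4 ε-transitions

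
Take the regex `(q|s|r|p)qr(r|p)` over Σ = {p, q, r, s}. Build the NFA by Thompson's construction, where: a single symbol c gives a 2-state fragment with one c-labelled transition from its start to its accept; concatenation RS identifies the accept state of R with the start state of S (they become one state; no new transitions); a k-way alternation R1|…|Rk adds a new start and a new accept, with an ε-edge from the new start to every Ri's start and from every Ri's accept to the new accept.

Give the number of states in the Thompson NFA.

17

Per subexpression:
Each of the 8 symbol leaves contributes a 2-state fragment.
  q|s|r|p — 10 states
  r|p — 6 states
  (q|s|r|p)qr(r|p) — 17 states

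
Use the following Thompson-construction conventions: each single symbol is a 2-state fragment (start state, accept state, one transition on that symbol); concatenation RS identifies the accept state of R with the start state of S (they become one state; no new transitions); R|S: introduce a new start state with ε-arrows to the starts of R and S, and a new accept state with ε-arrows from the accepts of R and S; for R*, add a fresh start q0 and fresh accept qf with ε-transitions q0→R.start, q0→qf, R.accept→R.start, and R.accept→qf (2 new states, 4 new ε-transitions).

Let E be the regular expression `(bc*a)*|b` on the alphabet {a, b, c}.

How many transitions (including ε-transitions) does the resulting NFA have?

16

Bottom-up over the parse tree:
Each of the 4 symbol leaves contributes 1 transition (1 symbol, 0 ε).
  c* : 5 transitions (1 symbol, 4 ε)
  bc*a : 7 transitions (3 symbol, 4 ε)
  (bc*a)* : 11 transitions (3 symbol, 8 ε)
  (bc*a)*|b : 16 transitions (4 symbol, 12 ε)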